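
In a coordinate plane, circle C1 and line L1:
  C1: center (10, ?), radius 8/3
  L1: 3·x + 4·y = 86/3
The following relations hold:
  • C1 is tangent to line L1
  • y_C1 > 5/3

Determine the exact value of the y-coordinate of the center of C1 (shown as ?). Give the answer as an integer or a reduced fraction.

1. [C1‖L1]  y_C1² + (2/3)y_C1 − 11 = 0  ⇒  y_C1 = -11/3 or 3
2. given y_C1 > 5/3: keep 3

3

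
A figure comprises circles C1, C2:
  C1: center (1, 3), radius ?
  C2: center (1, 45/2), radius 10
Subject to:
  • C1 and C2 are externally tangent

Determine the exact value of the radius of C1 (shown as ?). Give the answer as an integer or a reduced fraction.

19/2

1. [ext C1·C2]  r_C1² + 20r_C1 − 1121/4 = 0  ⇒  r_C1 = 19/2 (r>0 drops 1)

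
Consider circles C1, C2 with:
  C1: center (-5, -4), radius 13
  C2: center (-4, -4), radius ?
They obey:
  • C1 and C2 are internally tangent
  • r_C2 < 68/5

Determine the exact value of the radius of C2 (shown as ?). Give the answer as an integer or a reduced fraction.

1. [int C1,C2]  r_C2² − 26r_C2 + 168 = 0  ⇒  r_C2 = 12 or 14
2. given r_C2 < 68/5: keep 12

12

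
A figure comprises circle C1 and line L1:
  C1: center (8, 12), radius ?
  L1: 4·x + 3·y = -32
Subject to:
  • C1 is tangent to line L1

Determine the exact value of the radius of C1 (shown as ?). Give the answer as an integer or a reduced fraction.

1. [C1‖L1]  r_C1² − 400 = 0  ⇒  r_C1 = 20 (r>0 drops 1)

20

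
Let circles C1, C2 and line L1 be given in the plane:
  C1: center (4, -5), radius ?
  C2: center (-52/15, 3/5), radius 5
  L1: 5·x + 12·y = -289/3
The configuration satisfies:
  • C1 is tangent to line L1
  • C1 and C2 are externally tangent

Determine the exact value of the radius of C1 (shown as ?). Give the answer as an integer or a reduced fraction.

13/3

1. [C1‖L1]  r_C1² − 169/9 = 0  ⇒  r_C1 = 13/3 (r>0 drops 1)
2. [ext C1·C2]  r_C1² + 10r_C1 − 559/9 = 0  ⇒  r_C1 = 13/3 (r>0 drops 1)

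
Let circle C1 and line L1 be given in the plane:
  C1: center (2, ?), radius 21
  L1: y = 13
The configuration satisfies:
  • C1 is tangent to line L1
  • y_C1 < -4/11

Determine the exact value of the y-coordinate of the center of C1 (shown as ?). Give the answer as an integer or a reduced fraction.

1. [C1‖L1]  y_C1² − 26y_C1 − 272 = 0  ⇒  y_C1 = -8 or 34
2. given y_C1 < -4/11: keep -8

-8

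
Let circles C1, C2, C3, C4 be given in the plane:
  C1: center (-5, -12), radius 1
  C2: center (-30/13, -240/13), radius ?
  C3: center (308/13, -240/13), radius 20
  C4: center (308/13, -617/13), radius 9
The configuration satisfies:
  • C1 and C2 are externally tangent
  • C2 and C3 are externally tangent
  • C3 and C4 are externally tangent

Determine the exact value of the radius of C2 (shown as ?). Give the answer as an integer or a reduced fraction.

1. [ext C1·C2]  r_C2² + 2r_C2 − 48 = 0  ⇒  r_C2 = 6 (r>0 drops 1)
2. [ext C2·C3]  r_C2² + 40r_C2 − 276 = 0  ⇒  r_C2 = 6 (r>0 drops 1)

6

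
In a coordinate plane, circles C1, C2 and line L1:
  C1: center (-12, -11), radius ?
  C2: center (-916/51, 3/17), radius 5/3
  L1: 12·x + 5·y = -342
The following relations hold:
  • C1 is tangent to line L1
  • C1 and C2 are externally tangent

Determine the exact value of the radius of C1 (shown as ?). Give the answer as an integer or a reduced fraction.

11

1. [C1‖L1]  r_C1² − 121 = 0  ⇒  r_C1 = 11 (r>0 drops 1)
2. [ext C1·C2]  r_C1² + (10/3)r_C1 − 473/3 = 0  ⇒  r_C1 = 11 (r>0 drops 1)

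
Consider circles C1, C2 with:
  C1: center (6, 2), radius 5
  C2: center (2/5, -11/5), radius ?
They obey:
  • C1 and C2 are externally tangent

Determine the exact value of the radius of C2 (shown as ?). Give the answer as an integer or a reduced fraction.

1. [ext C1·C2]  r_C2² + 10r_C2 − 24 = 0  ⇒  r_C2 = 2 (r>0 drops 1)

2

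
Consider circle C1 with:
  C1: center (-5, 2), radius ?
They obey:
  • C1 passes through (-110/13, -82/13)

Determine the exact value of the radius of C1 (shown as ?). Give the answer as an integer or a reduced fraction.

9

1. [C1∋P]  r_C1² − 81 = 0  ⇒  r_C1 = 9 (r>0 drops 1)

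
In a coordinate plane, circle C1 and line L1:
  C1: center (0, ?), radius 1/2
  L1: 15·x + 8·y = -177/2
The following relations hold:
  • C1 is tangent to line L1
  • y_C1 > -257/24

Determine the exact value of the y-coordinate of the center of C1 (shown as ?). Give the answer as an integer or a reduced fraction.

-10

1. [C1‖L1]  y_C1² + (177/8)y_C1 + 485/4 = 0  ⇒  y_C1 = -97/8 or -10
2. given y_C1 > -257/24: keep -10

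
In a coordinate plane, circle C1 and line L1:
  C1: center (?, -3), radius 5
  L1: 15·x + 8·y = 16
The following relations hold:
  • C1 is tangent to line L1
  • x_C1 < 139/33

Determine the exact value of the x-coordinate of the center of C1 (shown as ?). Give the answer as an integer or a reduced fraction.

1. [C1‖L1]  x_C1² − (16/3)x_C1 − 25 = 0  ⇒  x_C1 = -3 or 25/3
2. given x_C1 < 139/33: keep -3

-3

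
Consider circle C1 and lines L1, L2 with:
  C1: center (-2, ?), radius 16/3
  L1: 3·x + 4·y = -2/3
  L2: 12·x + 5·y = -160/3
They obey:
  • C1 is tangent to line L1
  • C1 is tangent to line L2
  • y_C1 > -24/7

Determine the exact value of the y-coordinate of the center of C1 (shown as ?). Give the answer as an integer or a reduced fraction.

1. [C1‖L1]  y_C1² − (8/3)y_C1 − 128/3 = 0  ⇒  y_C1 = -16/3 or 8
2. [C1‖L2]  y_C1² + (176/15)y_C1 − 2368/15 = 0  ⇒  y_C1 = -296/15 or 8

8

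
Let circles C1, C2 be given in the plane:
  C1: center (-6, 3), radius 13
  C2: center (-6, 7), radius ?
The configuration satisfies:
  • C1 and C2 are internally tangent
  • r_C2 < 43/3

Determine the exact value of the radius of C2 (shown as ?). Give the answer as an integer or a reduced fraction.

9

1. [int C1,C2]  r_C2² − 26r_C2 + 153 = 0  ⇒  r_C2 = 9 or 17
2. given r_C2 < 43/3: keep 9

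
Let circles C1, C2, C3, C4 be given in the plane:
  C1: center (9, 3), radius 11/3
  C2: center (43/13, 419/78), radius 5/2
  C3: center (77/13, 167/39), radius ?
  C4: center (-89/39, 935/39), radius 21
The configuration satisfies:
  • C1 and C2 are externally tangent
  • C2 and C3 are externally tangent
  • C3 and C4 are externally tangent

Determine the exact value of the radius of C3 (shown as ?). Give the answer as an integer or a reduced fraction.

1. [ext C2·C3]  r_C3² + 5r_C3 − 16/9 = 0  ⇒  r_C3 = 1/3 (r>0 drops 1)
2. [ext C3·C4]  r_C3² + 42r_C3 − 127/9 = 0  ⇒  r_C3 = 1/3 (r>0 drops 1)

1/3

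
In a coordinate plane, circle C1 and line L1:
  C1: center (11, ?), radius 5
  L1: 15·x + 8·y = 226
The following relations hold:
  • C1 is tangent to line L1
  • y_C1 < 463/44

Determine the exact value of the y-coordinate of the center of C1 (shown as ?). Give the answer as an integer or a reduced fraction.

-3

1. [C1‖L1]  y_C1² − (61/4)y_C1 − 219/4 = 0  ⇒  y_C1 = -3 or 73/4
2. given y_C1 < 463/44: keep -3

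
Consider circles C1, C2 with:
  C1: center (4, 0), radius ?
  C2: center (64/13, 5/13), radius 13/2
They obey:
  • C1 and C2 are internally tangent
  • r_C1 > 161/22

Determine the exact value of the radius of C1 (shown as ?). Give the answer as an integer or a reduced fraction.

1. [int C1,C2]  r_C1² − 13r_C1 + 165/4 = 0  ⇒  r_C1 = 11/2 or 15/2
2. given r_C1 > 161/22: keep 15/2

15/2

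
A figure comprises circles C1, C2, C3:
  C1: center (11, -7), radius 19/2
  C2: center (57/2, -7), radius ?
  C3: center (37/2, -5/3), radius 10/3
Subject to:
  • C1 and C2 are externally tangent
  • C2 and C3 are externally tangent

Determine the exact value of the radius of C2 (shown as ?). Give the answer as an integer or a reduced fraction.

1. [ext C1·C2]  r_C2² + 19r_C2 − 216 = 0  ⇒  r_C2 = 8 (r>0 drops 1)
2. [ext C2·C3]  r_C2² + (20/3)r_C2 − 352/3 = 0  ⇒  r_C2 = 8 (r>0 drops 1)

8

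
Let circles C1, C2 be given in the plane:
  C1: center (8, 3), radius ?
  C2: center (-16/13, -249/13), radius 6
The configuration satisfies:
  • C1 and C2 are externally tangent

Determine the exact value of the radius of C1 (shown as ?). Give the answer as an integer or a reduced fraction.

18

1. [ext C1·C2]  r_C1² + 12r_C1 − 540 = 0  ⇒  r_C1 = 18 (r>0 drops 1)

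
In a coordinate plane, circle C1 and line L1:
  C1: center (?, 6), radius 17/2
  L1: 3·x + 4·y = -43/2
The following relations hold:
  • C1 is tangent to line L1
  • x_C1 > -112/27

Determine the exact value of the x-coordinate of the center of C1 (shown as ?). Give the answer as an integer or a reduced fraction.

-1

1. [C1‖L1]  x_C1² + (91/3)x_C1 + 88/3 = 0  ⇒  x_C1 = -88/3 or -1
2. given x_C1 > -112/27: keep -1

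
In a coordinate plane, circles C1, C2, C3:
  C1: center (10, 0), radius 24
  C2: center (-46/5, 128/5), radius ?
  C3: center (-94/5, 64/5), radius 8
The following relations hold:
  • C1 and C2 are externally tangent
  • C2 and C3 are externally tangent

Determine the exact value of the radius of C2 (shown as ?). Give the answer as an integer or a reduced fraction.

1. [ext C1·C2]  r_C2² + 48r_C2 − 448 = 0  ⇒  r_C2 = 8 (r>0 drops 1)
2. [ext C2·C3]  r_C2² + 16r_C2 − 192 = 0  ⇒  r_C2 = 8 (r>0 drops 1)

8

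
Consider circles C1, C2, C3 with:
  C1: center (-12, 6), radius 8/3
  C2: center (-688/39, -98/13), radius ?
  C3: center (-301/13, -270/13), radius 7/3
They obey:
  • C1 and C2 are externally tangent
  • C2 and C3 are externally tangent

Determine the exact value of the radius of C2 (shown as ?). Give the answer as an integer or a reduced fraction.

12

1. [ext C1·C2]  r_C2² + (16/3)r_C2 − 208 = 0  ⇒  r_C2 = 12 (r>0 drops 1)
2. [ext C2·C3]  r_C2² + (14/3)r_C2 − 200 = 0  ⇒  r_C2 = 12 (r>0 drops 1)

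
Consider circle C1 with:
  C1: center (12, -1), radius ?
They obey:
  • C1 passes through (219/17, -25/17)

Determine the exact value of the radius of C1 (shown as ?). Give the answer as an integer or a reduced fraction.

1

1. [C1∋P]  r_C1² − 1 = 0  ⇒  r_C1 = 1 (r>0 drops 1)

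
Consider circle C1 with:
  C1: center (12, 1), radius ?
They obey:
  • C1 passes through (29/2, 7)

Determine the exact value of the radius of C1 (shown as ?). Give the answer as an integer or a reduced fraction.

1. [C1∋P]  r_C1² − 169/4 = 0  ⇒  r_C1 = 13/2 (r>0 drops 1)

13/2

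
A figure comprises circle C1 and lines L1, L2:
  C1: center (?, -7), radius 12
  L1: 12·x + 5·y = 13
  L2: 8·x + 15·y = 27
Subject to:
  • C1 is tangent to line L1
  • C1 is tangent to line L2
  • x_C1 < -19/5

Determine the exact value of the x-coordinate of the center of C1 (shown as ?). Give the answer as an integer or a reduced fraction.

-9

1. [C1‖L1]  x_C1² − 8x_C1 − 153 = 0  ⇒  x_C1 = -9 or 17
2. [C1‖L2]  x_C1² − 33x_C1 − 378 = 0  ⇒  x_C1 = -9 or 42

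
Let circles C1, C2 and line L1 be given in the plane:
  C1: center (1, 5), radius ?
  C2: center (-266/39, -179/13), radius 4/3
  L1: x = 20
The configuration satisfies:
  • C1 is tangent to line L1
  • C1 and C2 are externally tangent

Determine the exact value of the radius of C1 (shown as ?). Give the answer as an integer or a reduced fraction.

1. [C1‖L1]  r_C1² − 361 = 0  ⇒  r_C1 = 19 (r>0 drops 1)
2. [ext C1·C2]  r_C1² + (8/3)r_C1 − 1235/3 = 0  ⇒  r_C1 = 19 (r>0 drops 1)

19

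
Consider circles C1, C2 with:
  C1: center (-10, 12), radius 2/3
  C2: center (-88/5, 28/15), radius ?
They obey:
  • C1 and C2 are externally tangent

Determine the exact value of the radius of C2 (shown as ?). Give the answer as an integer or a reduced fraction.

1. [ext C1·C2]  r_C2² + (4/3)r_C2 − 160 = 0  ⇒  r_C2 = 12 (r>0 drops 1)

12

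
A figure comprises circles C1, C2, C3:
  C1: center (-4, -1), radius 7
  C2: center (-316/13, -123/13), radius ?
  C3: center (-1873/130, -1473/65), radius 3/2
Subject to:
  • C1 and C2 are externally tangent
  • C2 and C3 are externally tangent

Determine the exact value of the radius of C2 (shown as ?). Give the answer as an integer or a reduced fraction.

15

1. [ext C1·C2]  r_C2² + 14r_C2 − 435 = 0  ⇒  r_C2 = 15 (r>0 drops 1)
2. [ext C2·C3]  r_C2² + 3r_C2 − 270 = 0  ⇒  r_C2 = 15 (r>0 drops 1)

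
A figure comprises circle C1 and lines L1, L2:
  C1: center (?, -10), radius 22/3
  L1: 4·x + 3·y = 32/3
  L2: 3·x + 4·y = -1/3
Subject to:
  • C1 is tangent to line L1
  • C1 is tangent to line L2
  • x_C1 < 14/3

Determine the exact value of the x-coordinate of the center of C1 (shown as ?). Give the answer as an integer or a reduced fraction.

1

1. [C1‖L1]  x_C1² − (61/3)x_C1 + 58/3 = 0  ⇒  x_C1 = 1 or 58/3
2. [C1‖L2]  x_C1² − (238/9)x_C1 + 229/9 = 0  ⇒  x_C1 = 1 or 229/9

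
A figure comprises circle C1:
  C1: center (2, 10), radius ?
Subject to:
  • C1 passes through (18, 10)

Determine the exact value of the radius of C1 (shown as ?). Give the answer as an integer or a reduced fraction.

1. [C1∋P]  r_C1² − 256 = 0  ⇒  r_C1 = 16 (r>0 drops 1)

16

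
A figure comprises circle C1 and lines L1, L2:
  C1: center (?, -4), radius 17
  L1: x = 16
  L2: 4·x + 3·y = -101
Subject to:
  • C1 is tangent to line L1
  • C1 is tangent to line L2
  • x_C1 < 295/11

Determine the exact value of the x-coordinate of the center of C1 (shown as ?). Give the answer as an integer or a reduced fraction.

1. [C1‖L1]  x_C1² − 32x_C1 − 33 = 0  ⇒  x_C1 = -1 or 33
2. [C1‖L2]  x_C1² + (89/2)x_C1 + 87/2 = 0  ⇒  x_C1 = -87/2 or -1

-1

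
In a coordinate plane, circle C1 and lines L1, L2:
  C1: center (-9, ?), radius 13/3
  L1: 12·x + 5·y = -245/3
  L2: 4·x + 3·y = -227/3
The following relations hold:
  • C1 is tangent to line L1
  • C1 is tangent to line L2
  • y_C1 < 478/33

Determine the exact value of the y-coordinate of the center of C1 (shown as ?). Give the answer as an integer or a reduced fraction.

-6

1. [C1‖L1]  y_C1² − (158/15)y_C1 − 496/5 = 0  ⇒  y_C1 = -6 or 248/15
2. [C1‖L2]  y_C1² + (238/9)y_C1 + 368/3 = 0  ⇒  y_C1 = -184/9 or -6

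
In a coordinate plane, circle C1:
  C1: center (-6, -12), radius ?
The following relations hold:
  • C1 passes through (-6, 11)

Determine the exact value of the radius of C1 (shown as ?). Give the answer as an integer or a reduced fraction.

1. [C1∋P]  r_C1² − 529 = 0  ⇒  r_C1 = 23 (r>0 drops 1)

23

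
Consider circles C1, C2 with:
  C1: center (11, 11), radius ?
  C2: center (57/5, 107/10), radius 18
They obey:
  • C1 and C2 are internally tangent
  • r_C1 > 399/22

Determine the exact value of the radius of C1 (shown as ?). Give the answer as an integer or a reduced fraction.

1. [int C1,C2]  r_C1² − 36r_C1 + 1295/4 = 0  ⇒  r_C1 = 35/2 or 37/2
2. given r_C1 > 399/22: keep 37/2

37/2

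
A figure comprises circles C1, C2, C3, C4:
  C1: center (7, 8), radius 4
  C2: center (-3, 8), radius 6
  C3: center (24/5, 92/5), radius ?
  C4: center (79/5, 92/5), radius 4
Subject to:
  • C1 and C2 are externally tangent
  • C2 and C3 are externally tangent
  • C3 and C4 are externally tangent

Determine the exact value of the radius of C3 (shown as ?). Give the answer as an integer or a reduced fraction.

1. [ext C2·C3]  r_C3² + 12r_C3 − 133 = 0  ⇒  r_C3 = 7 (r>0 drops 1)
2. [ext C3·C4]  r_C3² + 8r_C3 − 105 = 0  ⇒  r_C3 = 7 (r>0 drops 1)

7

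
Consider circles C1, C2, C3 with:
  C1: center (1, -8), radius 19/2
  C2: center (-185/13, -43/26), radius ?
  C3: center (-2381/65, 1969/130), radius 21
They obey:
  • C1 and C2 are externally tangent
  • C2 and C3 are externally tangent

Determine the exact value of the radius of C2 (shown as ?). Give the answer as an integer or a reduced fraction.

1. [ext C1·C2]  r_C2² + 19r_C2 − 182 = 0  ⇒  r_C2 = 7 (r>0 drops 1)
2. [ext C2·C3]  r_C2² + 42r_C2 − 343 = 0  ⇒  r_C2 = 7 (r>0 drops 1)

7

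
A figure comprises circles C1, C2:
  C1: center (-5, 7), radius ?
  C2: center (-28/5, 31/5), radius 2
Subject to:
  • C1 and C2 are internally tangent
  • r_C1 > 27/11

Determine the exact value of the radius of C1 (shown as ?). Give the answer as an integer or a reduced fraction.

1. [int C1,C2]  r_C1² − 4r_C1 + 3 = 0  ⇒  r_C1 = 1 or 3
2. given r_C1 > 27/11: keep 3

3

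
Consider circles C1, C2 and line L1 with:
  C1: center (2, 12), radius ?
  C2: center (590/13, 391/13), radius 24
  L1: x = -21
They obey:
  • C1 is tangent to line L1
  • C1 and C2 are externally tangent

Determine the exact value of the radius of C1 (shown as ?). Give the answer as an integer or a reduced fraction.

23

1. [C1‖L1]  r_C1² − 529 = 0  ⇒  r_C1 = 23 (r>0 drops 1)
2. [ext C1·C2]  r_C1² + 48r_C1 − 1633 = 0  ⇒  r_C1 = 23 (r>0 drops 1)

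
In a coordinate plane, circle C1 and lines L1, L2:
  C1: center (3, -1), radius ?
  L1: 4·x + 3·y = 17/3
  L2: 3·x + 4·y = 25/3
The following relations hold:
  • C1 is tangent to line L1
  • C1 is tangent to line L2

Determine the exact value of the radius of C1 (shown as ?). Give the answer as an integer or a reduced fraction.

2/3

1. [C1‖L1]  r_C1² − 4/9 = 0  ⇒  r_C1 = 2/3 (r>0 drops 1)
2. [C1‖L2]  r_C1² − 4/9 = 0  ⇒  r_C1 = 2/3 (r>0 drops 1)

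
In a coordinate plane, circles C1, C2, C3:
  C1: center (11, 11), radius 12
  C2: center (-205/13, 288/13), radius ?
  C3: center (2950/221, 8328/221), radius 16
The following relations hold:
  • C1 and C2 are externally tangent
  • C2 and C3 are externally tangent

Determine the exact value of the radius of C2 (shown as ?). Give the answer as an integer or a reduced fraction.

17

1. [ext C1·C2]  r_C2² + 24r_C2 − 697 = 0  ⇒  r_C2 = 17 (r>0 drops 1)
2. [ext C2·C3]  r_C2² + 32r_C2 − 833 = 0  ⇒  r_C2 = 17 (r>0 drops 1)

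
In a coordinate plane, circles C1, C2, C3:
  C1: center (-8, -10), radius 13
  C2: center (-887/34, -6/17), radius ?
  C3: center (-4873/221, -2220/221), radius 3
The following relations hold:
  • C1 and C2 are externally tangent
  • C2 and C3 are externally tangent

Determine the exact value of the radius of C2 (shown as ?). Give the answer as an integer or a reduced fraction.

15/2

1. [ext C1·C2]  r_C2² + 26r_C2 − 1005/4 = 0  ⇒  r_C2 = 15/2 (r>0 drops 1)
2. [ext C2·C3]  r_C2² + 6r_C2 − 405/4 = 0  ⇒  r_C2 = 15/2 (r>0 drops 1)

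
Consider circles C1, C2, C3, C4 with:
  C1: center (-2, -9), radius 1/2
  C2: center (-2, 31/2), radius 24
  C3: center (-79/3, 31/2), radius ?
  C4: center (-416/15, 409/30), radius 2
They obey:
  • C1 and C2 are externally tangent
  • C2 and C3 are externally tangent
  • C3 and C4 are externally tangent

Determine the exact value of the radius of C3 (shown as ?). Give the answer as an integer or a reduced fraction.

1/3

1. [ext C2·C3]  r_C3² + 48r_C3 − 145/9 = 0  ⇒  r_C3 = 1/3 (r>0 drops 1)
2. [ext C3·C4]  r_C3² + 4r_C3 − 13/9 = 0  ⇒  r_C3 = 1/3 (r>0 drops 1)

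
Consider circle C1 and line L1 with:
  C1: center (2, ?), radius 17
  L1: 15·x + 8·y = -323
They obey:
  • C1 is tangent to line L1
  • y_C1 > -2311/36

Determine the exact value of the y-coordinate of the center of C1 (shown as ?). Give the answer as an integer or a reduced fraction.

-8

1. [C1‖L1]  y_C1² + (353/4)y_C1 + 642 = 0  ⇒  y_C1 = -321/4 or -8
2. given y_C1 > -2311/36: keep -8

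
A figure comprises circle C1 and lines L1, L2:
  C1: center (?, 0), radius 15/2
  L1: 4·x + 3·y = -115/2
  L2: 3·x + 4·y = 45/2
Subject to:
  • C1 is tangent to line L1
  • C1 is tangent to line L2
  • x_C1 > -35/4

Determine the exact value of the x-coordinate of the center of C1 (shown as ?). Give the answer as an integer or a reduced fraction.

-5

1. [C1‖L1]  x_C1² + (115/4)x_C1 + 475/4 = 0  ⇒  x_C1 = -95/4 or -5
2. [C1‖L2]  x_C1² − 15x_C1 − 100 = 0  ⇒  x_C1 = -5 or 20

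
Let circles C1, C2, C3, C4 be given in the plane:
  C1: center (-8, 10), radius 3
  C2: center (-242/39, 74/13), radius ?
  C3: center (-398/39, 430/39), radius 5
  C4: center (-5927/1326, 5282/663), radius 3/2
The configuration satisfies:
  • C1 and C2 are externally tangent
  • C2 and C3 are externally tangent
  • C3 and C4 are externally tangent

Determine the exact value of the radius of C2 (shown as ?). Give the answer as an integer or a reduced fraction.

5/3

1. [ext C1·C2]  r_C2² + 6r_C2 − 115/9 = 0  ⇒  r_C2 = 5/3 (r>0 drops 1)
2. [ext C2·C3]  r_C2² + 10r_C2 − 175/9 = 0  ⇒  r_C2 = 5/3 (r>0 drops 1)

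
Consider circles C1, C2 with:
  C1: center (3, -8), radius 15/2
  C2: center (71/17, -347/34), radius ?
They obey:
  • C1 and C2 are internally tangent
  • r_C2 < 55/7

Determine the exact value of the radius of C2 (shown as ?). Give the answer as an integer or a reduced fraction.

1. [int C1,C2]  r_C2² − 15r_C2 + 50 = 0  ⇒  r_C2 = 5 or 10
2. given r_C2 < 55/7: keep 5

5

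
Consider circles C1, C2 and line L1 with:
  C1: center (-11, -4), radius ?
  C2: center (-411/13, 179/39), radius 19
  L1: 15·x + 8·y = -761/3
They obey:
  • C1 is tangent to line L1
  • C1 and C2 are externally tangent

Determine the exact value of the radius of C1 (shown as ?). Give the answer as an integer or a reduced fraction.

1. [C1‖L1]  r_C1² − 100/9 = 0  ⇒  r_C1 = 10/3 (r>0 drops 1)
2. [ext C1·C2]  r_C1² + 38r_C1 − 1240/9 = 0  ⇒  r_C1 = 10/3 (r>0 drops 1)

10/3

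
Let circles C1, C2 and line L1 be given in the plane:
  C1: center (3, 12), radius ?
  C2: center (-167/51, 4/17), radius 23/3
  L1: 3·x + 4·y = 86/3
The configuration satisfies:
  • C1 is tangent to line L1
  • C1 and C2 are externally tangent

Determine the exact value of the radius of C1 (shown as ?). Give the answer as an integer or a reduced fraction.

1. [C1‖L1]  r_C1² − 289/9 = 0  ⇒  r_C1 = 17/3 (r>0 drops 1)
2. [ext C1·C2]  r_C1² + (46/3)r_C1 − 119 = 0  ⇒  r_C1 = 17/3 (r>0 drops 1)

17/3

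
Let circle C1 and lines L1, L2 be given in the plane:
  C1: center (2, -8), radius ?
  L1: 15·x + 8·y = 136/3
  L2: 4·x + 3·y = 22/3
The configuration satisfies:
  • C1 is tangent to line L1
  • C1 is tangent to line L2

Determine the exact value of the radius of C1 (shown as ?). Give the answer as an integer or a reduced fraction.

14/3

1. [C1‖L1]  r_C1² − 196/9 = 0  ⇒  r_C1 = 14/3 (r>0 drops 1)
2. [C1‖L2]  r_C1² − 196/9 = 0  ⇒  r_C1 = 14/3 (r>0 drops 1)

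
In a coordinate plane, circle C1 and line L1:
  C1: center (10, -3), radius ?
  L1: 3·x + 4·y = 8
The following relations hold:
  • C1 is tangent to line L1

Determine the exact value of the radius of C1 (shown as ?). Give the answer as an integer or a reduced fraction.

1. [C1‖L1]  r_C1² − 4 = 0  ⇒  r_C1 = 2 (r>0 drops 1)

2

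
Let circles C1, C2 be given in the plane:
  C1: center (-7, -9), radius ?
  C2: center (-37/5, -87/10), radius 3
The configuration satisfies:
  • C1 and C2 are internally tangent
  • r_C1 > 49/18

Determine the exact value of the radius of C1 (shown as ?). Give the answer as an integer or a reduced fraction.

7/2

1. [int C1,C2]  r_C1² − 6r_C1 + 35/4 = 0  ⇒  r_C1 = 5/2 or 7/2
2. given r_C1 > 49/18: keep 7/2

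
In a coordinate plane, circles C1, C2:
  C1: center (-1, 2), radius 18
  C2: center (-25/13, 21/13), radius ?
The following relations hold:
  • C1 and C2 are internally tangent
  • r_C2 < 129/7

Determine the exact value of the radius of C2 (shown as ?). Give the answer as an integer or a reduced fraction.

1. [int C1,C2]  r_C2² − 36r_C2 + 323 = 0  ⇒  r_C2 = 17 or 19
2. given r_C2 < 129/7: keep 17

17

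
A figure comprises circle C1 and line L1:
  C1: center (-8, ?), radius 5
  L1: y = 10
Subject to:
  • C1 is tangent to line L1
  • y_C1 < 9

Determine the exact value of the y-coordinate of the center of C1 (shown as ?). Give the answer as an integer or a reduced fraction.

1. [C1‖L1]  y_C1² − 20y_C1 + 75 = 0  ⇒  y_C1 = 5 or 15
2. given y_C1 < 9: keep 5

5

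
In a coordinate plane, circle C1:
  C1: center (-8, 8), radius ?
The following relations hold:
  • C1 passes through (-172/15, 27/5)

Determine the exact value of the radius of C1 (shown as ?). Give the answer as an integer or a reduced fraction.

13/3

1. [C1∋P]  r_C1² − 169/9 = 0  ⇒  r_C1 = 13/3 (r>0 drops 1)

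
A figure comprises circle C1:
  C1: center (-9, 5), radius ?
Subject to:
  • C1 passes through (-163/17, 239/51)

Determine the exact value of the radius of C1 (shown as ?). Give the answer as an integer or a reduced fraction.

1. [C1∋P]  r_C1² − 4/9 = 0  ⇒  r_C1 = 2/3 (r>0 drops 1)

2/3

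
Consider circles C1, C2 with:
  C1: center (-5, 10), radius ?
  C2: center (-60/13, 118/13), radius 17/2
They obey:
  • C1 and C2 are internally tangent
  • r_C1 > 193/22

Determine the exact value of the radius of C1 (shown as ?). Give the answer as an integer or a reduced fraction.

19/2

1. [int C1,C2]  r_C1² − 17r_C1 + 285/4 = 0  ⇒  r_C1 = 15/2 or 19/2
2. given r_C1 > 193/22: keep 19/2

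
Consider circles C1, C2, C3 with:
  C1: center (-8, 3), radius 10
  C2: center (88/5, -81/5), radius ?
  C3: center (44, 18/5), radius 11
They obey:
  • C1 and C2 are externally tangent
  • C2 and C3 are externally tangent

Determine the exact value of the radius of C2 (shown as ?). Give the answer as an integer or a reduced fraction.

22

1. [ext C1·C2]  r_C2² + 20r_C2 − 924 = 0  ⇒  r_C2 = 22 (r>0 drops 1)
2. [ext C2·C3]  r_C2² + 22r_C2 − 968 = 0  ⇒  r_C2 = 22 (r>0 drops 1)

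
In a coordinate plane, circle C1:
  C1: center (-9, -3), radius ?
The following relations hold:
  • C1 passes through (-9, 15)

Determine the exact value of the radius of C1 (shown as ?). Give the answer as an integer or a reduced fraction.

18

1. [C1∋P]  r_C1² − 324 = 0  ⇒  r_C1 = 18 (r>0 drops 1)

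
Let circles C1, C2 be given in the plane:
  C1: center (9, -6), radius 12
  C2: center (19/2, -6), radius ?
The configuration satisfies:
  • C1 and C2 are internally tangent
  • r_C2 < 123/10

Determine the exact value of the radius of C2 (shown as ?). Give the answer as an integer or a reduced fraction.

1. [int C1,C2]  r_C2² − 24r_C2 + 575/4 = 0  ⇒  r_C2 = 23/2 or 25/2
2. given r_C2 < 123/10: keep 23/2

23/2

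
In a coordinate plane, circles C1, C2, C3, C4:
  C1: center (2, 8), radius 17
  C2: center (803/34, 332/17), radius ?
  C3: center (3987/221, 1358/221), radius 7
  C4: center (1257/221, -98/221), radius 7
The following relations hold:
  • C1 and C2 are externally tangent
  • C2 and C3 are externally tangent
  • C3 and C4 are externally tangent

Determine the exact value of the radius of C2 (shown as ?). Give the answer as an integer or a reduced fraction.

1. [ext C1·C2]  r_C2² + 34r_C2 − 1245/4 = 0  ⇒  r_C2 = 15/2 (r>0 drops 1)
2. [ext C2·C3]  r_C2² + 14r_C2 − 645/4 = 0  ⇒  r_C2 = 15/2 (r>0 drops 1)

15/2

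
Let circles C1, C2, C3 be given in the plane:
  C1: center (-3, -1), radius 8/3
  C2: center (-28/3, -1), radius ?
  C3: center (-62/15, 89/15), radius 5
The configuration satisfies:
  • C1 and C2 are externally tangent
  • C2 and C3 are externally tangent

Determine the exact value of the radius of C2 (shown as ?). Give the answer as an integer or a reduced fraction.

11/3

1. [ext C1·C2]  r_C2² + (16/3)r_C2 − 33 = 0  ⇒  r_C2 = 11/3 (r>0 drops 1)
2. [ext C2·C3]  r_C2² + 10r_C2 − 451/9 = 0  ⇒  r_C2 = 11/3 (r>0 drops 1)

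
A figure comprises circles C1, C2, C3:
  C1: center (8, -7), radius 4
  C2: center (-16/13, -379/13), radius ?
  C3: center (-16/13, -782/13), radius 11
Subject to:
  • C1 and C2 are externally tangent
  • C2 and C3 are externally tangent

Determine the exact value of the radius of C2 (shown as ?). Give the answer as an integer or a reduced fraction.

20

1. [ext C1·C2]  r_C2² + 8r_C2 − 560 = 0  ⇒  r_C2 = 20 (r>0 drops 1)
2. [ext C2·C3]  r_C2² + 22r_C2 − 840 = 0  ⇒  r_C2 = 20 (r>0 drops 1)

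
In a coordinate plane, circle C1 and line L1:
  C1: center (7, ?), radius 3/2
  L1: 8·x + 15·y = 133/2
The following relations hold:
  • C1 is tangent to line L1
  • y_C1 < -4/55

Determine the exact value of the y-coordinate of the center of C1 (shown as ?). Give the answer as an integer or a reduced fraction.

1. [C1‖L1]  y_C1² − (7/5)y_C1 − 12/5 = 0  ⇒  y_C1 = -1 or 12/5
2. given y_C1 < -4/55: keep -1

-1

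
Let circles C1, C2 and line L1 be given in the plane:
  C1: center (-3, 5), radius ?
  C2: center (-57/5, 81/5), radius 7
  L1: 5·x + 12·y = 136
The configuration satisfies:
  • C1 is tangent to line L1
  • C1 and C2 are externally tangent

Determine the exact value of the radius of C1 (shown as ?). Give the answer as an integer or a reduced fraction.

7

1. [C1‖L1]  r_C1² − 49 = 0  ⇒  r_C1 = 7 (r>0 drops 1)
2. [ext C1·C2]  r_C1² + 14r_C1 − 147 = 0  ⇒  r_C1 = 7 (r>0 drops 1)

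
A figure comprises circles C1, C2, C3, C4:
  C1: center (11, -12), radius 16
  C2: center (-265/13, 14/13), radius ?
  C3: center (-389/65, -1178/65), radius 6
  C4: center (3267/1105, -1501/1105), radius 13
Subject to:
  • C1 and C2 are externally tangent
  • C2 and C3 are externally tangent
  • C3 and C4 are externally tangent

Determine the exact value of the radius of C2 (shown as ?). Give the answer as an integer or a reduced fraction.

18

1. [ext C1·C2]  r_C2² + 32r_C2 − 900 = 0  ⇒  r_C2 = 18 (r>0 drops 1)
2. [ext C2·C3]  r_C2² + 12r_C2 − 540 = 0  ⇒  r_C2 = 18 (r>0 drops 1)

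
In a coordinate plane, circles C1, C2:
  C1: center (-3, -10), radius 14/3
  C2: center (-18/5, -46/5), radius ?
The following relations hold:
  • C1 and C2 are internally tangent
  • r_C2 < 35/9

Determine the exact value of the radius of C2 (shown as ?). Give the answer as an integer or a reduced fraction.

1. [int C1,C2]  r_C2² − (28/3)r_C2 + 187/9 = 0  ⇒  r_C2 = 11/3 or 17/3
2. given r_C2 < 35/9: keep 11/3

11/3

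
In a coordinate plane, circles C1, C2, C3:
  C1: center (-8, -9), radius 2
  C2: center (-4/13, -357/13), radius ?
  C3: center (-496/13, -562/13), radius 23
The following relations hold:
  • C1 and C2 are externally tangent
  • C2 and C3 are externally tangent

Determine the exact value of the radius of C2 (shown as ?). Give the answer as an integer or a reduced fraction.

18

1. [ext C1·C2]  r_C2² + 4r_C2 − 396 = 0  ⇒  r_C2 = 18 (r>0 drops 1)
2. [ext C2·C3]  r_C2² + 46r_C2 − 1152 = 0  ⇒  r_C2 = 18 (r>0 drops 1)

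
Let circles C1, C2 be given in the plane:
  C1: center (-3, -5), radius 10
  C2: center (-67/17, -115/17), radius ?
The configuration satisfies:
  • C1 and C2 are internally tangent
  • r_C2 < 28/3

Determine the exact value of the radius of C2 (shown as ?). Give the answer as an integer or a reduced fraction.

8

1. [int C1,C2]  r_C2² − 20r_C2 + 96 = 0  ⇒  r_C2 = 8 or 12
2. given r_C2 < 28/3: keep 8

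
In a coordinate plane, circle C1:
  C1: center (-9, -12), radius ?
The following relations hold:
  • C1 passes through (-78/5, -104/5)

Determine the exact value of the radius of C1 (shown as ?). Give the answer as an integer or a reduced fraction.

1. [C1∋P]  r_C1² − 121 = 0  ⇒  r_C1 = 11 (r>0 drops 1)

11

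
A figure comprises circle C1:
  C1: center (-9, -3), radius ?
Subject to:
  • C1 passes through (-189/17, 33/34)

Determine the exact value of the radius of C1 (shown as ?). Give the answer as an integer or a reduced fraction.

1. [C1∋P]  r_C1² − 81/4 = 0  ⇒  r_C1 = 9/2 (r>0 drops 1)

9/2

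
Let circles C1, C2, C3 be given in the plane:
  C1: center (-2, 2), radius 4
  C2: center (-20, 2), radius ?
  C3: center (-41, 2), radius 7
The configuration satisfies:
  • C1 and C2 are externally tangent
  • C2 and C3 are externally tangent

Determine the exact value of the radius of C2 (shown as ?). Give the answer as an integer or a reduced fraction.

1. [ext C1·C2]  r_C2² + 8r_C2 − 308 = 0  ⇒  r_C2 = 14 (r>0 drops 1)
2. [ext C2·C3]  r_C2² + 14r_C2 − 392 = 0  ⇒  r_C2 = 14 (r>0 drops 1)

14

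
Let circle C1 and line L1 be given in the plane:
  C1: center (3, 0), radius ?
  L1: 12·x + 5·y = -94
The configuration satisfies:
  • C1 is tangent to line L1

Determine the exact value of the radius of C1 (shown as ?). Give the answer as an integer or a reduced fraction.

10

1. [C1‖L1]  r_C1² − 100 = 0  ⇒  r_C1 = 10 (r>0 drops 1)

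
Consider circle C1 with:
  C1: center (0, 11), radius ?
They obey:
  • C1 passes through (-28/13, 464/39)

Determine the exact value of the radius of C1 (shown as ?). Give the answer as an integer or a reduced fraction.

7/3

1. [C1∋P]  r_C1² − 49/9 = 0  ⇒  r_C1 = 7/3 (r>0 drops 1)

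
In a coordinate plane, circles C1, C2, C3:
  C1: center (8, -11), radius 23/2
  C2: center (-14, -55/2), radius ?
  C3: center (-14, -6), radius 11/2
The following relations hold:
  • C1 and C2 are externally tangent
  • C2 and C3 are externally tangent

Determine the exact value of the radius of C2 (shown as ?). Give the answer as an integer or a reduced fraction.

1. [ext C1·C2]  r_C2² + 23r_C2 − 624 = 0  ⇒  r_C2 = 16 (r>0 drops 1)
2. [ext C2·C3]  r_C2² + 11r_C2 − 432 = 0  ⇒  r_C2 = 16 (r>0 drops 1)

16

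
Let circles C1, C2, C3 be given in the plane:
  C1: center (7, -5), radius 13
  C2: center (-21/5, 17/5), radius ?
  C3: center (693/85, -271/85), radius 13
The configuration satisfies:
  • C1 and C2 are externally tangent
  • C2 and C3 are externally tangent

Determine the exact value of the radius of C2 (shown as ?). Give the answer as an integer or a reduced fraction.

1

1. [ext C1·C2]  r_C2² + 26r_C2 − 27 = 0  ⇒  r_C2 = 1 (r>0 drops 1)
2. [ext C2·C3]  r_C2² + 26r_C2 − 27 = 0  ⇒  r_C2 = 1 (r>0 drops 1)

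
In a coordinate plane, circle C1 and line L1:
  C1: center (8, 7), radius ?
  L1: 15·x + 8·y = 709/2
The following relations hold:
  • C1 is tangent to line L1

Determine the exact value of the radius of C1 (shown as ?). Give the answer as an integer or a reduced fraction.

1. [C1‖L1]  r_C1² − 441/4 = 0  ⇒  r_C1 = 21/2 (r>0 drops 1)

21/2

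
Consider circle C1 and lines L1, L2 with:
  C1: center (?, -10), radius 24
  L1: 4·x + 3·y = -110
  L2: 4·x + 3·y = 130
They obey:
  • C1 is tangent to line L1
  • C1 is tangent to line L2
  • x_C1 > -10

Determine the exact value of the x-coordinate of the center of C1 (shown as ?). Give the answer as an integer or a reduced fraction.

10

1. [C1‖L1]  x_C1² + 40x_C1 − 500 = 0  ⇒  x_C1 = -50 or 10
2. [C1‖L2]  x_C1² − 80x_C1 + 700 = 0  ⇒  x_C1 = 10 or 70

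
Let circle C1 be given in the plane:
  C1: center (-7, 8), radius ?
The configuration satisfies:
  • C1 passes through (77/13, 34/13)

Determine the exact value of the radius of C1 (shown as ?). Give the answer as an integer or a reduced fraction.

1. [C1∋P]  r_C1² − 196 = 0  ⇒  r_C1 = 14 (r>0 drops 1)

14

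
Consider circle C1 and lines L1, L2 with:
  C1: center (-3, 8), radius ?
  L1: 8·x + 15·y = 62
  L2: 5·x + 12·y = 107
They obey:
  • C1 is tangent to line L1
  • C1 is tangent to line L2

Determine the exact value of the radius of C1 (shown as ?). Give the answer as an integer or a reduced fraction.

1. [C1‖L1]  r_C1² − 4 = 0  ⇒  r_C1 = 2 (r>0 drops 1)
2. [C1‖L2]  r_C1² − 4 = 0  ⇒  r_C1 = 2 (r>0 drops 1)

2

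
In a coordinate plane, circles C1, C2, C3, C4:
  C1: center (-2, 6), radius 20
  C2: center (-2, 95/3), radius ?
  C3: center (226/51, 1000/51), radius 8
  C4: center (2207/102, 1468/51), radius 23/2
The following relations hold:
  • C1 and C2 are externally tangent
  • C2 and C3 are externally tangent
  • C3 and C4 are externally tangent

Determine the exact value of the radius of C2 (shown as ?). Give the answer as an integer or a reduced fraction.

1. [ext C1·C2]  r_C2² + 40r_C2 − 2329/9 = 0  ⇒  r_C2 = 17/3 (r>0 drops 1)
2. [ext C2·C3]  r_C2² + 16r_C2 − 1105/9 = 0  ⇒  r_C2 = 17/3 (r>0 drops 1)

17/3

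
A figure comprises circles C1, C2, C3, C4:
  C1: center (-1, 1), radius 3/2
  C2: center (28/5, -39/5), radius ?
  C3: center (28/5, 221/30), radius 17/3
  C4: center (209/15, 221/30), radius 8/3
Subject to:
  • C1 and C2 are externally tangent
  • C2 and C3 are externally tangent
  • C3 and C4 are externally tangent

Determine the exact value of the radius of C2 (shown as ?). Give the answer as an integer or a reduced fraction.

1. [ext C1·C2]  r_C2² + 3r_C2 − 475/4 = 0  ⇒  r_C2 = 19/2 (r>0 drops 1)
2. [ext C2·C3]  r_C2² + (34/3)r_C2 − 2375/12 = 0  ⇒  r_C2 = 19/2 (r>0 drops 1)

19/2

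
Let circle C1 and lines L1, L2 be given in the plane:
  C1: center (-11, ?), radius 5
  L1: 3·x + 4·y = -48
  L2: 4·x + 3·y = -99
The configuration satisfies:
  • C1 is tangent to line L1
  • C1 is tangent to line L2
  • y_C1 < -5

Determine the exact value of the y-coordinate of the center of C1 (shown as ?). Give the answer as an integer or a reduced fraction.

1. [C1‖L1]  y_C1² + (15/2)y_C1 − 25 = 0  ⇒  y_C1 = -10 or 5/2
2. [C1‖L2]  y_C1² + (110/3)y_C1 + 800/3 = 0  ⇒  y_C1 = -80/3 or -10

-10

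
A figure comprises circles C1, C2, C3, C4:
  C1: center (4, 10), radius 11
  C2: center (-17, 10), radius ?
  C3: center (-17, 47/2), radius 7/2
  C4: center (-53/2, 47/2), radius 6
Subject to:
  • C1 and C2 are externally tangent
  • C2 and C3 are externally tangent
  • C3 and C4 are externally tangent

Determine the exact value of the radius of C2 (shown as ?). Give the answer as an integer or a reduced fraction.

1. [ext C1·C2]  r_C2² + 22r_C2 − 320 = 0  ⇒  r_C2 = 10 (r>0 drops 1)
2. [ext C2·C3]  r_C2² + 7r_C2 − 170 = 0  ⇒  r_C2 = 10 (r>0 drops 1)

10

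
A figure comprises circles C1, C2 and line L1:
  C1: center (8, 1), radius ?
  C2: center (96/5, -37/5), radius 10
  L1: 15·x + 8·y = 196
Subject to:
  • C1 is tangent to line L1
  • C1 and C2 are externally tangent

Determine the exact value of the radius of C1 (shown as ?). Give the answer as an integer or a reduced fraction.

1. [C1‖L1]  r_C1² − 16 = 0  ⇒  r_C1 = 4 (r>0 drops 1)
2. [ext C1·C2]  r_C1² + 20r_C1 − 96 = 0  ⇒  r_C1 = 4 (r>0 drops 1)

4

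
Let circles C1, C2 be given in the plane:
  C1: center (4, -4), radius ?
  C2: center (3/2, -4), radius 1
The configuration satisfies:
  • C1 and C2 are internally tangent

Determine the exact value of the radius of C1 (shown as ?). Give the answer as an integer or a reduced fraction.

7/2

1. [int C1,C2]  r_C1² − 2r_C1 − 21/4 = 0  ⇒  r_C1 = 7/2 (r>0 drops 1)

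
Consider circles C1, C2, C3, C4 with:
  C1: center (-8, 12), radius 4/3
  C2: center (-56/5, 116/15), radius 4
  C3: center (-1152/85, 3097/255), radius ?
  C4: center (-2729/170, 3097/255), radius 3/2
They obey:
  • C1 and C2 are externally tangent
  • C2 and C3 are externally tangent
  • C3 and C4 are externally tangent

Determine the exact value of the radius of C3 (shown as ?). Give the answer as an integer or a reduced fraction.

1. [ext C2·C3]  r_C3² + 8r_C3 − 9 = 0  ⇒  r_C3 = 1 (r>0 drops 1)
2. [ext C3·C4]  r_C3² + 3r_C3 − 4 = 0  ⇒  r_C3 = 1 (r>0 drops 1)

1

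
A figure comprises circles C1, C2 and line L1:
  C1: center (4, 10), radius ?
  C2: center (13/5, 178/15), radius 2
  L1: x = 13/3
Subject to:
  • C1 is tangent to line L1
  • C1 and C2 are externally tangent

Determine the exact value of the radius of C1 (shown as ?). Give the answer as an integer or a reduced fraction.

1/3

1. [C1‖L1]  r_C1² − 1/9 = 0  ⇒  r_C1 = 1/3 (r>0 drops 1)
2. [ext C1·C2]  r_C1² + 4r_C1 − 13/9 = 0  ⇒  r_C1 = 1/3 (r>0 drops 1)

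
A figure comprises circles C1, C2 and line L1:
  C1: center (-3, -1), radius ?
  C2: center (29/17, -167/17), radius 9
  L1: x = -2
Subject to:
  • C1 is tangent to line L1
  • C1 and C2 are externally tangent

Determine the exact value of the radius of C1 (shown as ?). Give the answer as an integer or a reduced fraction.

1

1. [C1‖L1]  r_C1² − 1 = 0  ⇒  r_C1 = 1 (r>0 drops 1)
2. [ext C1·C2]  r_C1² + 18r_C1 − 19 = 0  ⇒  r_C1 = 1 (r>0 drops 1)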